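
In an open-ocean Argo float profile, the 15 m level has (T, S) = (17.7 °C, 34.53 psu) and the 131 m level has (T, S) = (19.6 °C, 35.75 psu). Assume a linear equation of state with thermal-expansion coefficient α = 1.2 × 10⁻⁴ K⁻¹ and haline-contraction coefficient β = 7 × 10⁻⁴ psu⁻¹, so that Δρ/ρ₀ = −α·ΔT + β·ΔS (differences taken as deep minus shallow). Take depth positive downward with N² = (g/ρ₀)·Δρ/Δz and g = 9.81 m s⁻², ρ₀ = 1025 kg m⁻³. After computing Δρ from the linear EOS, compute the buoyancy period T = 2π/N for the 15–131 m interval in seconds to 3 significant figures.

ΔT = +1.9 K, ΔS = +1.22 psu (deep − shallow).
Δρ/ρ₀ = −αΔT + βΔS = -2.28 × 10⁻⁴ + 8.54 × 10⁻⁴ = 6.26 × 10⁻⁴, so Δρ ≈ 0.6416 kg m⁻³.
N² = (g/ρ₀)·Δρ/Δz = g·(Δρ/ρ₀)/Δz = 9.81 × 6.26 × 10⁻⁴ / 116 = 5.2940 × 10⁻⁵ s⁻².
N = √(5.2940 × 10⁻⁵) = 7.2760 × 10⁻³ rad s⁻¹ → T = 2π/N = 863.55 s ≈ 864 s.

864 s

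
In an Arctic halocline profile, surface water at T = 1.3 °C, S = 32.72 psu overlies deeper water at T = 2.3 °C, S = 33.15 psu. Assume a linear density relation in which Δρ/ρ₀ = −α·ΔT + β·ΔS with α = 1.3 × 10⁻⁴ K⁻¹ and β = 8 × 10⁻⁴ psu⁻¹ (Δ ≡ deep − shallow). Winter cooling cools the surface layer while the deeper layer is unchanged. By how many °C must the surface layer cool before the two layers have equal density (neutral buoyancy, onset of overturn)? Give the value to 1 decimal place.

1.6 °C

Neutral buoyancy requires Δρ = 0, i.e. −α(T_deep − T_surf′) + β(S_deep − S_surf) = 0.
T_surf′ = T_deep − (β/α)·ΔS = 2.3 − (8 × 10⁻⁴/1.3 × 10⁻⁴)·(+0.43) = -0.346 °C.
Cooling required: 1.3 − (-0.346) = 1.646 °C.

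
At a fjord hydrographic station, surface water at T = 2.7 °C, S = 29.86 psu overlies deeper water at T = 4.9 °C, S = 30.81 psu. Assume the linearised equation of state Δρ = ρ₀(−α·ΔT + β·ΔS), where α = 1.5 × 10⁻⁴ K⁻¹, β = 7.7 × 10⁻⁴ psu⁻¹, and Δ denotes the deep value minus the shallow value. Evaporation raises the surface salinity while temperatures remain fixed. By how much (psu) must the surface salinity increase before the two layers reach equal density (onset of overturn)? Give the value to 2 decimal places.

0.52 psu

Neutral buoyancy requires −α(T_deep − T_surf) + β(S_deep − S_surf′) = 0.
S_surf′ = S_deep − (α/β)·ΔT = 30.81 − (1.5 × 10⁻⁴/7.7 × 10⁻⁴)·(+2.2) = 30.3814 psu.
Increase required: 30.3814 − 29.86 = 0.5214 psu.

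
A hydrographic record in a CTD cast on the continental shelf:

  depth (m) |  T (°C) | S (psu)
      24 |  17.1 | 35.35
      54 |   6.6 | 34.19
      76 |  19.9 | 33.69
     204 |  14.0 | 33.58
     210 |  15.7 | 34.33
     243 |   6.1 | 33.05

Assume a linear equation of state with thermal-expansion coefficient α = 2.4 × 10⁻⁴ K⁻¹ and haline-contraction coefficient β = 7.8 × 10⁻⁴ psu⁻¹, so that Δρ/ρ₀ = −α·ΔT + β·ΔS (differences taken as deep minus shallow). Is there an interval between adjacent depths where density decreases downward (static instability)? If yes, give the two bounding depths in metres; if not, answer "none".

Evaluate Δρ/ρ₀ = −αΔT + βΔS across each adjacent pair:
  24–54 m: −αΔT+βΔS = −(2.4 × 10⁻⁴)(-10.5)+(7.8 × 10⁻⁴)(-1.16) = 1.6 × 10⁻³ → stable
  54–76 m: −αΔT+βΔS = −(2.4 × 10⁻⁴)(+13.3)+(7.8 × 10⁻⁴)(-0.50) = -3.6 × 10⁻³ → UNSTABLE
  76–204 m: −αΔT+βΔS = −(2.4 × 10⁻⁴)(-5.9)+(7.8 × 10⁻⁴)(-0.11) = 1.3 × 10⁻³ → stable
  204–210 m: −αΔT+βΔS = −(2.4 × 10⁻⁴)(+1.7)+(7.8 × 10⁻⁴)(+0.75) = 1.8 × 10⁻⁴ → stable
  210–243 m: −αΔT+βΔS = −(2.4 × 10⁻⁴)(-9.6)+(7.8 × 10⁻⁴)(-1.28) = 1.3 × 10⁻³ → stable
The 54–76 m interval has Δρ < 0: lighter water underlies denser water.

54–76 m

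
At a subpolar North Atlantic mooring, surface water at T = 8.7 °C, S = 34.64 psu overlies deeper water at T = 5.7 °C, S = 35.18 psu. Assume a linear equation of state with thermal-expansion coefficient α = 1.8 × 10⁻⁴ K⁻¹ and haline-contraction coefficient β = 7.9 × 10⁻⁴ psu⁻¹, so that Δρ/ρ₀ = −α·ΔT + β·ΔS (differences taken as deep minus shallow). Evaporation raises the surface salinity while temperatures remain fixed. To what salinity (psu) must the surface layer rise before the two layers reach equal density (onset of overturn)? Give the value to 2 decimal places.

35.86 psu

Neutral buoyancy requires −α(T_deep − T_surf) + β(S_deep − S_surf′) = 0.
S_surf′ = S_deep − (α/β)·ΔT = 35.18 − (1.8 × 10⁻⁴/7.9 × 10⁻⁴)·(-3.0) = 35.8635 psu.
Increase required: 35.8635 − 34.64 = 1.2235 psu.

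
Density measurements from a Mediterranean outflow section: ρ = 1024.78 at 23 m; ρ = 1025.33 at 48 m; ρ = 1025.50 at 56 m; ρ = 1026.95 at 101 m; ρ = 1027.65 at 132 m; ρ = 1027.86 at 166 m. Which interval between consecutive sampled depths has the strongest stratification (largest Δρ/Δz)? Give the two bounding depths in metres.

56–101 m

Compute the density gradient over each adjacent pair:
  23–48 m: Δρ/Δz = 0.55/25 = 0.022 kg m⁻⁴
  48–56 m: Δρ/Δz = 0.17/8 = 0.021 kg m⁻⁴
  56–101 m: Δρ/Δz = 1.45/45 = 0.032 kg m⁻⁴
  101–132 m: Δρ/Δz = 0.70/31 = 0.023 kg m⁻⁴
  132–166 m: Δρ/Δz = 0.21/34 = 6.2 × 10⁻³ kg m⁻⁴
The largest gradient is in the 56–101 m interval — the pycnocline.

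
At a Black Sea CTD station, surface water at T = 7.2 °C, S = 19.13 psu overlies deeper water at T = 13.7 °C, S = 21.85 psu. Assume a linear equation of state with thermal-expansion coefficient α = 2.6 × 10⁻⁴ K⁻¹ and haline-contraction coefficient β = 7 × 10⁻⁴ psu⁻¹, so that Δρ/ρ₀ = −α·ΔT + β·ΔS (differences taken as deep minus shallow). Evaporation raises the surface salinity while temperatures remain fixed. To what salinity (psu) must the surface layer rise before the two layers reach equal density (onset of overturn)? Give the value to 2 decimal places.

Neutral buoyancy requires −α(T_deep − T_surf) + β(S_deep − S_surf′) = 0.
S_surf′ = S_deep − (α/β)·ΔT = 21.85 − (2.6 × 10⁻⁴/7 × 10⁻⁴)·(+6.5) = 19.4357 psu.
Increase required: 19.4357 − 19.13 = 0.3057 psu.

19.44 psu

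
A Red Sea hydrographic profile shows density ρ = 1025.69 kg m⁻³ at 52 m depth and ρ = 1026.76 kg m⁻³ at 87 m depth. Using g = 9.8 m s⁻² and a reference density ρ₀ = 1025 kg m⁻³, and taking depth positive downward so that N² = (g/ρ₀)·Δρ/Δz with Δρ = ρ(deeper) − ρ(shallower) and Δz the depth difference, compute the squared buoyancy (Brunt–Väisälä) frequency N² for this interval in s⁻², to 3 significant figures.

2.92 × 10⁻⁴ s⁻²

Δρ = 1026.76 − 1025.69 = 1.07 kg m⁻³ over Δz = 87 − 52 = 35 m.
N² = (9.8/1025) × (1.07/35) = 2.9229 × 10⁻⁴ s⁻² ≈ 2.92 × 10⁻⁴ s⁻².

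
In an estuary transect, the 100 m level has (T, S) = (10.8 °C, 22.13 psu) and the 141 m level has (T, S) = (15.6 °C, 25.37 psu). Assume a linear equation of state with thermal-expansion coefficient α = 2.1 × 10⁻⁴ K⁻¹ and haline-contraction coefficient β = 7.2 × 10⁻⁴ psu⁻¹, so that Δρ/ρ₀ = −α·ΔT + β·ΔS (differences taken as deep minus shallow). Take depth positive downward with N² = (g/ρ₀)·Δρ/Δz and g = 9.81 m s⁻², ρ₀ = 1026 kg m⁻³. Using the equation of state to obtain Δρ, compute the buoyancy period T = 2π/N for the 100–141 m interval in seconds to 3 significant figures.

353 s

ΔT = +4.8 K, ΔS = +3.24 psu (deep − shallow).
Δρ/ρ₀ = −αΔT + βΔS = -1.008 × 10⁻³ + 2.3328 × 10⁻³ = 1.3248 × 10⁻³, so Δρ ≈ 1.359 kg m⁻³.
N² = (g/ρ₀)·Δρ/Δz = g·(Δρ/ρ₀)/Δz = 9.81 × 1.3248 × 10⁻³ / 41 = 3.1698 × 10⁻⁴ s⁻².
N = √(3.1698 × 10⁻⁴) = 0.017804 rad s⁻¹ → T = 2π/N = 352.91 s ≈ 353 s.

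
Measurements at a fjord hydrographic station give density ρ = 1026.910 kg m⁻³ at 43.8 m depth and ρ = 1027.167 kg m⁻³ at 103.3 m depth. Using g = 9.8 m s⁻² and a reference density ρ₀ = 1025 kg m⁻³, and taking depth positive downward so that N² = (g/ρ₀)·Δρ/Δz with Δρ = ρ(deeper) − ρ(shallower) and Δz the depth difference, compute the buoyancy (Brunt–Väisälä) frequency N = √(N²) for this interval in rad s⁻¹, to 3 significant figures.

Δρ = 1027.167 − 1026.910 = 0.257 kg m⁻³ over Δz = 103.3 − 43.8 = 59.5 m.
N² = (9.8/1025) × (0.257/59.5) = 4.1297 × 10⁻⁵ s⁻².
N = √(4.1297 × 10⁻⁵) = 6.4263 × 10⁻³ rad s⁻¹ ≈ 6.43 × 10⁻³ rad s⁻¹.

6.43 × 10⁻³ rad s⁻¹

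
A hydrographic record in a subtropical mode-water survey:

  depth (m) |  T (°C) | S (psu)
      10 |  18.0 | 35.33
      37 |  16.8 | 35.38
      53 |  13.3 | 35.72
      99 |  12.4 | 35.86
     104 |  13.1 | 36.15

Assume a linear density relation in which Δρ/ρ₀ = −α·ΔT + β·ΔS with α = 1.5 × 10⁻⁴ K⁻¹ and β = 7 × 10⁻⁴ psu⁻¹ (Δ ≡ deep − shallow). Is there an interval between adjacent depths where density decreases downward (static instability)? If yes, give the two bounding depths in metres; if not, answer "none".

Evaluate Δρ/ρ₀ = −αΔT + βΔS across each adjacent pair:
  10–37 m: −αΔT+βΔS = −(1.5 × 10⁻⁴)(-1.2)+(7 × 10⁻⁴)(+0.05) = 2.1 × 10⁻⁴ → stable
  37–53 m: −αΔT+βΔS = −(1.5 × 10⁻⁴)(-3.5)+(7 × 10⁻⁴)(+0.34) = 7.6 × 10⁻⁴ → stable
  53–99 m: −αΔT+βΔS = −(1.5 × 10⁻⁴)(-0.9)+(7 × 10⁻⁴)(+0.14) = 2.3 × 10⁻⁴ → stable
  99–104 m: −αΔT+βΔS = −(1.5 × 10⁻⁴)(+0.7)+(7 × 10⁻⁴)(+0.29) = 9.8 × 10⁻⁵ → stable
Every interval has Δρ > 0: the column is stably stratified throughout.

none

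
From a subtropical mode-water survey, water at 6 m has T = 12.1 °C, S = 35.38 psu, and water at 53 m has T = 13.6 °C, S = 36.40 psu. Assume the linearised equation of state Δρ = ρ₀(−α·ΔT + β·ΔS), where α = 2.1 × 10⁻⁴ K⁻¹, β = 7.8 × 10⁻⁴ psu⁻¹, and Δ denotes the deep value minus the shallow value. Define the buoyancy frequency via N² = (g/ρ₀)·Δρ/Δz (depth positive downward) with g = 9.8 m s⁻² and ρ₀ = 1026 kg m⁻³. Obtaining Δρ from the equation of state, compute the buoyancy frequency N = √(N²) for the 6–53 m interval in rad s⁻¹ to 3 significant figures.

ΔT = +1.5 K, ΔS = +1.02 psu (deep − shallow).
Δρ/ρ₀ = −αΔT + βΔS = -3.15 × 10⁻⁴ + 7.956 × 10⁻⁴ = 4.806 × 10⁻⁴, so Δρ ≈ 0.4931 kg m⁻³.
N² = (g/ρ₀)·Δρ/Δz = g·(Δρ/ρ₀)/Δz = 9.8 × 4.806 × 10⁻⁴ / 47 = 1.0021 × 10⁻⁴ s⁻².
N = √(1.0021 × 10⁻⁴) = 0.010010 rad s⁻¹ ≈ 0.0100 rad s⁻¹.

0.0100 rad s⁻¹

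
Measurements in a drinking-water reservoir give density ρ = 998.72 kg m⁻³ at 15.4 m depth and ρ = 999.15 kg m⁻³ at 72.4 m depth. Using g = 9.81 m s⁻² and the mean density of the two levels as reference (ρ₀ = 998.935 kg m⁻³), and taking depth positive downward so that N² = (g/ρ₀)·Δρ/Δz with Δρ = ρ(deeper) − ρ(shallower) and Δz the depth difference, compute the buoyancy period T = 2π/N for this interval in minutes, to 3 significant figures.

Δρ = 999.15 − 998.72 = 0.43 kg m⁻³ over Δz = 72.4 − 15.4 = 57 m.
N² = (9.81/998.935) × (0.43/57) = 7.4084 × 10⁻⁵ s⁻².
N = √(7.4084 × 10⁻⁵) = 8.6072 × 10⁻³ rad s⁻¹, so T = 2π/N = 729.99 s = 12.167 min ≈ 12.2 min.
Since Δρ > 0 the layer is stably stratified.

12.2 min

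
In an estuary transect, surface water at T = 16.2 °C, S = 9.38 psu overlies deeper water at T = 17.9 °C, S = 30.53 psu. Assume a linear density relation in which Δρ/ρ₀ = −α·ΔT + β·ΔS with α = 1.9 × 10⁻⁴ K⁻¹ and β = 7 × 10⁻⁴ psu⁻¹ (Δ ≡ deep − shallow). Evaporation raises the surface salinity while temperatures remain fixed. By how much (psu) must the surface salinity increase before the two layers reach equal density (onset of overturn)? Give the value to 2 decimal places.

20.69 psu

Neutral buoyancy requires −α(T_deep − T_surf) + β(S_deep − S_surf′) = 0.
S_surf′ = S_deep − (α/β)·ΔT = 30.53 − (1.9 × 10⁻⁴/7 × 10⁻⁴)·(+1.7) = 30.0686 psu.
Increase required: 30.0686 − 9.38 = 20.6886 psu.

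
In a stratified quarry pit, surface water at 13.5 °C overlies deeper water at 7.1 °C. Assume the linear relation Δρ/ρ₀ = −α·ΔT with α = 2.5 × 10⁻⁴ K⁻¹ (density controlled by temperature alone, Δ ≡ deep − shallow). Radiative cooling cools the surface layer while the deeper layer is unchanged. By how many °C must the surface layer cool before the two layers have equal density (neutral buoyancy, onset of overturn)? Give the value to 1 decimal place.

6.4 °C

With temperature the only control, equal density requires T_surf′ = T_deep.
T_surf′ = 7.1 °C.
Cooling required: 13.5 − 7.1 = 6.4 °C.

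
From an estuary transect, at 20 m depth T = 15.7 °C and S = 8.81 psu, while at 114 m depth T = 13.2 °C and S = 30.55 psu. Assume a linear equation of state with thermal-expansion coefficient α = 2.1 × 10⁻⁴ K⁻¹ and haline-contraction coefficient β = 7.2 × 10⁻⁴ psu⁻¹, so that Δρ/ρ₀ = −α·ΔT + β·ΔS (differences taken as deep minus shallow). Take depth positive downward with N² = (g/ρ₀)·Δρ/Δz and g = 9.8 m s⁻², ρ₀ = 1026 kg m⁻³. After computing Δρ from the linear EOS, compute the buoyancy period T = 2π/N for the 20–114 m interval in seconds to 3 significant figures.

ΔT = -2.5 K, ΔS = +21.74 psu (deep − shallow).
Δρ/ρ₀ = −αΔT + βΔS = 5.25 × 10⁻⁴ + 0.0156528 = 0.0161778, so Δρ ≈ 16.60 kg m⁻³.
N² = (g/ρ₀)·Δρ/Δz = g·(Δρ/ρ₀)/Δz = 9.8 × 0.0161778 / 94 = 1.6866 × 10⁻³ s⁻².
N = √(1.6866 × 10⁻³) = 0.041068 rad s⁻¹ → T = 2π/N = 152.99 s ≈ 153 s.

153 s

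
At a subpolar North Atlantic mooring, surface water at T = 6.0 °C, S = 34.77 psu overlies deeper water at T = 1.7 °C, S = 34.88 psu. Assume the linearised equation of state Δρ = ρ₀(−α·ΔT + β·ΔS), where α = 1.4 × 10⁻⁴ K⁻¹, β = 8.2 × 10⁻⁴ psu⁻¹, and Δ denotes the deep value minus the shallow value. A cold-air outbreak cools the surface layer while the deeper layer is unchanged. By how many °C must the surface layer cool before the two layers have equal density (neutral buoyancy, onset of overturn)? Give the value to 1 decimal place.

Neutral buoyancy requires Δρ = 0, i.e. −α(T_deep − T_surf′) + β(S_deep − S_surf) = 0.
T_surf′ = T_deep − (β/α)·ΔS = 1.7 − (8.2 × 10⁻⁴/1.4 × 10⁻⁴)·(+0.11) = 1.056 °C.
Cooling required: 6.0 − (1.056) = 4.944 °C.

4.9 °C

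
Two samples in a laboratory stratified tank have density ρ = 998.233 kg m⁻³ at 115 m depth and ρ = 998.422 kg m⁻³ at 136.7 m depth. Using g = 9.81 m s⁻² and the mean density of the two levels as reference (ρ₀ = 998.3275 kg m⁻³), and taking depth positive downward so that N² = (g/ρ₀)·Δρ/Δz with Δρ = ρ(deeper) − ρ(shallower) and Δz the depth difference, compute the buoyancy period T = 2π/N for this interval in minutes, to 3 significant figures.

11.3 min

Δρ = 998.422 − 998.233 = 0.189 kg m⁻³ over Δz = 136.7 − 115 = 21.7 m.
N² = (9.81/998.3275) × (0.189/21.7) = 8.5585 × 10⁻⁵ s⁻².
N = √(8.5585 × 10⁻⁵) = 9.2512 × 10⁻³ rad s⁻¹, so T = 2π/N = 679.18 s = 11.320 min ≈ 11.3 min.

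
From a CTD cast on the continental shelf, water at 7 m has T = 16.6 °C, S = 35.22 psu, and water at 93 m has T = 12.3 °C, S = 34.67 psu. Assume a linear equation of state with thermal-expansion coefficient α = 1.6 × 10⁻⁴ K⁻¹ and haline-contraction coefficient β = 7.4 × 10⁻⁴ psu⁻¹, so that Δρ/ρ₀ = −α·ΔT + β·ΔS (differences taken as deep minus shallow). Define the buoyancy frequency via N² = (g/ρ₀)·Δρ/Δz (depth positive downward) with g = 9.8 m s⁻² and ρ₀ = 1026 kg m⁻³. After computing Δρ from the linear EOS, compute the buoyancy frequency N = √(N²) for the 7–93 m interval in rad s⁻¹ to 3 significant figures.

5.66 × 10⁻³ rad s⁻¹

ΔT = -4.3 K, ΔS = -0.55 psu (deep − shallow).
Δρ/ρ₀ = −αΔT + βΔS = 6.88 × 10⁻⁴ − 4.07 × 10⁻⁴ = 2.81 × 10⁻⁴, so Δρ ≈ 0.2883 kg m⁻³.
N² = (g/ρ₀)·Δρ/Δz = g·(Δρ/ρ₀)/Δz = 9.8 × 2.81 × 10⁻⁴ / 86 = 3.2021 × 10⁻⁵ s⁻².
N = √(3.2021 × 10⁻⁵) = 5.6587 × 10⁻³ rad s⁻¹ ≈ 5.66 × 10⁻³ rad s⁻¹.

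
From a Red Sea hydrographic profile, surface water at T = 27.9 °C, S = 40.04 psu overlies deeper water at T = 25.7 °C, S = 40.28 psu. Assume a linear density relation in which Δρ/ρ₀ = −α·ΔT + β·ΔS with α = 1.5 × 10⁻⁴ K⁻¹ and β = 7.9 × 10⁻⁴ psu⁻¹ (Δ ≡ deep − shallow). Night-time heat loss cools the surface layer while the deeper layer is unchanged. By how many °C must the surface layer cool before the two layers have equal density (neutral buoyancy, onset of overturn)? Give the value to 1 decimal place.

3.5 °C

Neutral buoyancy requires Δρ = 0, i.e. −α(T_deep − T_surf′) + β(S_deep − S_surf) = 0.
T_surf′ = T_deep − (β/α)·ΔS = 25.7 − (7.9 × 10⁻⁴/1.5 × 10⁻⁴)·(+0.24) = 24.436 °C.
Cooling required: 27.9 − (24.436) = 3.464 °C.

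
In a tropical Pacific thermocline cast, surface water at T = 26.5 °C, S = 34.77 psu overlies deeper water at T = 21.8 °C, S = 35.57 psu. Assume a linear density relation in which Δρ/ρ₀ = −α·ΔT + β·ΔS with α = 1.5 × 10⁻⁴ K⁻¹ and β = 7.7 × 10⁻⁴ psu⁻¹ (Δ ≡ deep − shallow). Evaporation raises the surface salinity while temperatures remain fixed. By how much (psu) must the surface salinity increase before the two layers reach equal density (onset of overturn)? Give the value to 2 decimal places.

Neutral buoyancy requires −α(T_deep − T_surf) + β(S_deep − S_surf′) = 0.
S_surf′ = S_deep − (α/β)·ΔT = 35.57 − (1.5 × 10⁻⁴/7.7 × 10⁻⁴)·(-4.7) = 36.4856 psu.
Increase required: 36.4856 − 34.77 = 1.7156 psu.

1.72 psu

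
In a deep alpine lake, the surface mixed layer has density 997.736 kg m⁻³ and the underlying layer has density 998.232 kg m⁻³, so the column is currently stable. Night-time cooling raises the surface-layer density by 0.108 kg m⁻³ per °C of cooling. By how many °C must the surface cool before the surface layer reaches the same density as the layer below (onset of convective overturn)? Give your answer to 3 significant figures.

4.59 °C

Density deficit of the surface layer: 998.232 − 997.736 = 0.496 kg m⁻³.
Required change = 0.496 / 0.108 = 4.59 °C.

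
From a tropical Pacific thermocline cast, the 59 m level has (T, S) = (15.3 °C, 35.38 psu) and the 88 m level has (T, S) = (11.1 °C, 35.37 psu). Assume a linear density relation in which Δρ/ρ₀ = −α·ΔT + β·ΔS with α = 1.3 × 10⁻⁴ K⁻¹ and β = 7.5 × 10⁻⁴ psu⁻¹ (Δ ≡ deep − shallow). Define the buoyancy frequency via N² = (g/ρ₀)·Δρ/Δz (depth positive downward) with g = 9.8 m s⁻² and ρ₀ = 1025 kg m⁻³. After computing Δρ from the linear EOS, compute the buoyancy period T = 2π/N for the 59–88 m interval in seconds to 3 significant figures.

ΔT = -4.2 K, ΔS = -0.01 psu (deep − shallow).
Δρ/ρ₀ = −αΔT + βΔS = 5.46 × 10⁻⁴ − 7.50 × 10⁻⁶ = 5.385 × 10⁻⁴, so Δρ ≈ 0.5520 kg m⁻³.
N² = (g/ρ₀)·Δρ/Δz = g·(Δρ/ρ₀)/Δz = 9.8 × 5.385 × 10⁻⁴ / 29 = 1.8198 × 10⁻⁴ s⁻².
N = √(1.8198 × 10⁻⁴) = 0.013490 rad s⁻¹ → T = 2π/N = 465.77 s ≈ 466 s.

466 s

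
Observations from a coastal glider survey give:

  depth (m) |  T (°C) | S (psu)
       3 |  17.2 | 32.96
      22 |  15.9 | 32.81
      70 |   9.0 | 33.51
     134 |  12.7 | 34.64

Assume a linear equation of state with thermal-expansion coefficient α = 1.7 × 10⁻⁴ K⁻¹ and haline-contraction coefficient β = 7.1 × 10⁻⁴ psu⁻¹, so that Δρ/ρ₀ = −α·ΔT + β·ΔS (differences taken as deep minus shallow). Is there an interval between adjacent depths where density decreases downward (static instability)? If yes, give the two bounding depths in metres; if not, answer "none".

none

Evaluate Δρ/ρ₀ = −αΔT + βΔS across each adjacent pair:
  3–22 m: −αΔT+βΔS = −(1.7 × 10⁻⁴)(-1.3)+(7.1 × 10⁻⁴)(-0.15) = 1.1 × 10⁻⁴ → stable
  22–70 m: −αΔT+βΔS = −(1.7 × 10⁻⁴)(-6.9)+(7.1 × 10⁻⁴)(+0.70) = 1.7 × 10⁻³ → stable
  70–134 m: −αΔT+βΔS = −(1.7 × 10⁻⁴)(+3.7)+(7.1 × 10⁻⁴)(+1.13) = 1.7 × 10⁻⁴ → stable
Every interval has Δρ > 0: the column is stably stratified throughout.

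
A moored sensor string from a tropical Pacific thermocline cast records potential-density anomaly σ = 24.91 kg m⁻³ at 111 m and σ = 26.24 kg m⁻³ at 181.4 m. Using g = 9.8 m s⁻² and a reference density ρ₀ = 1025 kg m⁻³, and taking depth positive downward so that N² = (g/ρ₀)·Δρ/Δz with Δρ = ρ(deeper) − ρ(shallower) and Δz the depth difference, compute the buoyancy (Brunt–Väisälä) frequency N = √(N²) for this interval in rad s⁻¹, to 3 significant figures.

0.0134 rad s⁻¹

Δρ = 1026.24 − 1024.91 = 1.33 kg m⁻³ over Δz = 181.4 − 111 = 70.4 m.
N² = (9.8/1025) × (1.33/70.4) = 1.8063 × 10⁻⁴ s⁻².
N = √(1.8063 × 10⁻⁴) = 0.013440 rad s⁻¹ ≈ 0.0134 rad s⁻¹.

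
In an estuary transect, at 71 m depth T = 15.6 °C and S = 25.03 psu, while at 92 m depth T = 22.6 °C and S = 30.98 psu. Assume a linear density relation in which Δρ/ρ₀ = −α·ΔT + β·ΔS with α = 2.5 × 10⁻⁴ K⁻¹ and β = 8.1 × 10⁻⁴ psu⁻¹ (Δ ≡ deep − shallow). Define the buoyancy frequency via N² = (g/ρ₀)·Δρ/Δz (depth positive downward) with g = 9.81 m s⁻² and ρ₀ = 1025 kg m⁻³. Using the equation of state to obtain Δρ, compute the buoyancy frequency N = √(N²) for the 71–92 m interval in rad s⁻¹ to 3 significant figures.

ΔT = +7.0 K, ΔS = +5.95 psu (deep − shallow).
Δρ/ρ₀ = −αΔT + βΔS = -1.75 × 10⁻³ + 4.8195 × 10⁻³ = 3.0695 × 10⁻³, so Δρ ≈ 3.146 kg m⁻³.
N² = (g/ρ₀)·Δρ/Δz = g·(Δρ/ρ₀)/Δz = 9.81 × 3.0695 × 10⁻³ / 21 = 1.4339 × 10⁻³ s⁻².
N = √(1.4339 × 10⁻³) = 0.037867 rad s⁻¹ ≈ 0.0379 rad s⁻¹.

0.0379 rad s⁻¹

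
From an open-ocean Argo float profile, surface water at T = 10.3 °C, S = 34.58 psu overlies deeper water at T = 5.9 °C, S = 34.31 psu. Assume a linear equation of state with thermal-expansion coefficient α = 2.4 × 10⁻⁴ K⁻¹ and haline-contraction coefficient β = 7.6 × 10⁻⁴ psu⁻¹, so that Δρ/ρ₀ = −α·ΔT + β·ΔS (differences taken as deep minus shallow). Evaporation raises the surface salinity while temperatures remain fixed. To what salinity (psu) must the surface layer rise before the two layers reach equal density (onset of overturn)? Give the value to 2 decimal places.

35.70 psu

Neutral buoyancy requires −α(T_deep − T_surf) + β(S_deep − S_surf′) = 0.
S_surf′ = S_deep − (α/β)·ΔT = 34.31 − (2.4 × 10⁻⁴/7.6 × 10⁻⁴)·(-4.4) = 35.6995 psu.
Increase required: 35.6995 − 34.58 = 1.1195 psu.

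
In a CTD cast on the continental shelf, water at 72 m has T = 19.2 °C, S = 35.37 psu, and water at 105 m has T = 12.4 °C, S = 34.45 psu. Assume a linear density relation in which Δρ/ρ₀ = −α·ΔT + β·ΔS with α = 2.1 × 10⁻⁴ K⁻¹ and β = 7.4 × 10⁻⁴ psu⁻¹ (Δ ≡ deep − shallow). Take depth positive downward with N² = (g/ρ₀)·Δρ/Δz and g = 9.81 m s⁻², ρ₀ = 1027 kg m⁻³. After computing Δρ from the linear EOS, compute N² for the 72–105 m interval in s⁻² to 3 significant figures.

ΔT = -6.8 K, ΔS = -0.92 psu (deep − shallow).
Δρ/ρ₀ = −αΔT + βΔS = 1.428 × 10⁻³ − 6.808 × 10⁻⁴ = 7.472 × 10⁻⁴, so Δρ ≈ 0.7674 kg m⁻³.
N² = (g/ρ₀)·Δρ/Δz = g·(Δρ/ρ₀)/Δz = 9.81 × 7.472 × 10⁻⁴ / 33 = 2.2212 × 10⁻⁴ s⁻² ≈ 2.22 × 10⁻⁴ s⁻².

2.22 × 10⁻⁴ s⁻²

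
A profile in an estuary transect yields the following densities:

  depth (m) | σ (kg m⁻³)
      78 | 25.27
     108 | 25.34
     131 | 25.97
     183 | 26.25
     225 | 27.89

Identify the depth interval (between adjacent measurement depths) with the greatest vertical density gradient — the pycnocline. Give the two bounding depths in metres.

183–225 m

Compute the density gradient over each adjacent pair:
  78–108 m: Δρ/Δz = 0.07/30 = 2.3 × 10⁻³ kg m⁻⁴
  108–131 m: Δρ/Δz = 0.63/23 = 0.027 kg m⁻⁴
  131–183 m: Δρ/Δz = 0.28/52 = 5.4 × 10⁻³ kg m⁻⁴
  183–225 m: Δρ/Δz = 1.64/42 = 0.039 kg m⁻⁴
The largest gradient is in the 183–225 m interval — the pycnocline.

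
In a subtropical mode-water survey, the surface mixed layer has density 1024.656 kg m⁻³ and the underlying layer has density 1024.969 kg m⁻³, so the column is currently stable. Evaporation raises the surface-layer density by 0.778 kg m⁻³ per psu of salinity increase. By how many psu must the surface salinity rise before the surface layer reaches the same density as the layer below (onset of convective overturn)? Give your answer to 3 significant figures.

Density deficit of the surface layer: 1024.969 − 1024.656 = 0.313 kg m⁻³.
Required change = 0.313 / 0.778 = 0.402 psu.

0.402 psu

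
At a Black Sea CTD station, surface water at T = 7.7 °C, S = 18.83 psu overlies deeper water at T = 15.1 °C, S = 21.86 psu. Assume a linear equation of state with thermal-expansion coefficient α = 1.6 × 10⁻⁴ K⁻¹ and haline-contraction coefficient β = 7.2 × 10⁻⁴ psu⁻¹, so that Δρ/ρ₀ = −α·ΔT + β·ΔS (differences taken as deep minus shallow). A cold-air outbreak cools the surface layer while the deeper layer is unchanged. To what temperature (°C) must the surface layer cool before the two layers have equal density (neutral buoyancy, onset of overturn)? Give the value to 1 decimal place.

1.5 °C

Neutral buoyancy requires Δρ = 0, i.e. −α(T_deep − T_surf′) + β(S_deep − S_surf) = 0.
T_surf′ = T_deep − (β/α)·ΔS = 15.1 − (7.2 × 10⁻⁴/1.6 × 10⁻⁴)·(+3.03) = 1.465 °C.
Cooling required: 7.7 − (1.465) = 6.235 °C.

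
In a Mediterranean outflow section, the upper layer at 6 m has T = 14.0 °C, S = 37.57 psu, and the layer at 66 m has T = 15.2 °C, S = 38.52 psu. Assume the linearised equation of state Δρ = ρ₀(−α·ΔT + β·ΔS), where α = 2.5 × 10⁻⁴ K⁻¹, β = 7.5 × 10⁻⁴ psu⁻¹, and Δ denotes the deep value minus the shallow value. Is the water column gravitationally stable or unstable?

ΔT = 15.2 − 14.0 = +1.2 K and ΔS = 38.52 − 37.57 = +0.95 psu (deep − shallow).
−αΔT = -3.00 × 10⁻⁴; βΔS = 7.125 × 10⁻⁴; sum Δρ/ρ₀ = 4.125 × 10⁻⁴.
Δρ/ρ₀ > 0, so Δρ > 0: deeper water is denser → statically stable.

stable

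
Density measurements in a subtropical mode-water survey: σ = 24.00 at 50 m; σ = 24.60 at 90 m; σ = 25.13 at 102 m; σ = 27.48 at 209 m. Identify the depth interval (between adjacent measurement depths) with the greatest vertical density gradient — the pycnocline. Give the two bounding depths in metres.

90–102 m

Compute the density gradient over each adjacent pair:
  50–90 m: Δρ/Δz = 0.60/40 = 0.015 kg m⁻⁴
  90–102 m: Δρ/Δz = 0.53/12 = 0.044 kg m⁻⁴
  102–209 m: Δρ/Δz = 2.35/107 = 0.022 kg m⁻⁴
The largest gradient is in the 90–102 m interval — the pycnocline.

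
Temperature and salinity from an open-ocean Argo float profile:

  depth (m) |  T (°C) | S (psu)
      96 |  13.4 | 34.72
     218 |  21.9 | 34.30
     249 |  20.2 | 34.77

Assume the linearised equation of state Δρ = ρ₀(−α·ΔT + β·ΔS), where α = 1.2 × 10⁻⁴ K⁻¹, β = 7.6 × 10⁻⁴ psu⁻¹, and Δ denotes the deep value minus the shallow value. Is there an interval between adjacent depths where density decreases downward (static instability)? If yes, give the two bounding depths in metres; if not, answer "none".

96–218 m

Evaluate Δρ/ρ₀ = −αΔT + βΔS across each adjacent pair:
  96–218 m: −αΔT+βΔS = −(1.2 × 10⁻⁴)(+8.5)+(7.6 × 10⁻⁴)(-0.42) = -1.3 × 10⁻³ → UNSTABLE
  218–249 m: −αΔT+βΔS = −(1.2 × 10⁻⁴)(-1.7)+(7.6 × 10⁻⁴)(+0.47) = 5.6 × 10⁻⁴ → stable
The 96–218 m interval has Δρ < 0: lighter water underlies denser water.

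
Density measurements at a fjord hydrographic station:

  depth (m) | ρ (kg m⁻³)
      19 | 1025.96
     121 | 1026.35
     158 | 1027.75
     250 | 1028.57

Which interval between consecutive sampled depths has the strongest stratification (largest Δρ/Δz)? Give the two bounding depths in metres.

121–158 m

Compute the density gradient over each adjacent pair:
  19–121 m: Δρ/Δz = 0.39/102 = 3.8 × 10⁻³ kg m⁻⁴
  121–158 m: Δρ/Δz = 1.40/37 = 0.038 kg m⁻⁴
  158–250 m: Δρ/Δz = 0.82/92 = 8.9 × 10⁻³ kg m⁻⁴
The largest gradient is in the 121–158 m interval — the pycnocline.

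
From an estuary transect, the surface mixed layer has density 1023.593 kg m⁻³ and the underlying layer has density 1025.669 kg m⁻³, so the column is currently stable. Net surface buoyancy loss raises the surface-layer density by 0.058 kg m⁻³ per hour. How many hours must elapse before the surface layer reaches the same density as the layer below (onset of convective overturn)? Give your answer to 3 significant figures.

Density deficit of the surface layer: 1025.669 − 1023.593 = 2.076 kg m⁻³.
Required change = 2.076 / 0.058 = 35.8 hours.

35.8 hours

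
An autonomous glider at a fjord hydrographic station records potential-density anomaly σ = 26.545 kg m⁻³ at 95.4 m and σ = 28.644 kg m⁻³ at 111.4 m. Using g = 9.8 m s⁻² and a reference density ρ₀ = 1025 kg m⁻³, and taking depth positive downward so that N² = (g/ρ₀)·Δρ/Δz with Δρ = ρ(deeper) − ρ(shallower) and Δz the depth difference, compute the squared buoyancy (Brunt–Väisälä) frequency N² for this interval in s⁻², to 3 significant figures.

Δρ = 1028.644 − 1026.545 = 2.099 kg m⁻³ over Δz = 111.4 − 95.4 = 16 m.
N² = (9.8/1025) × (2.099/16) = 1.2543 × 10⁻³ s⁻² ≈ 1.25 × 10⁻³ s⁻².

1.25 × 10⁻³ s⁻²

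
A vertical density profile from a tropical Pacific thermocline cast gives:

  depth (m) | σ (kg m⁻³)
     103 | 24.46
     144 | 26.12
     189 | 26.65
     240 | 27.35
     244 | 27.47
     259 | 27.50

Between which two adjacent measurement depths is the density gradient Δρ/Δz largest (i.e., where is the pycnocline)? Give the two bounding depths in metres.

103–144 m

Compute the density gradient over each adjacent pair:
  103–144 m: Δρ/Δz = 1.66/41 = 0.040 kg m⁻⁴
  144–189 m: Δρ/Δz = 0.53/45 = 0.012 kg m⁻⁴
  189–240 m: Δρ/Δz = 0.70/51 = 0.014 kg m⁻⁴
  240–244 m: Δρ/Δz = 0.12/4 = 0.030 kg m⁻⁴
  244–259 m: Δρ/Δz = 0.03/15 = 2.0 × 10⁻³ kg m⁻⁴
The largest gradient is in the 103–144 m interval — the pycnocline.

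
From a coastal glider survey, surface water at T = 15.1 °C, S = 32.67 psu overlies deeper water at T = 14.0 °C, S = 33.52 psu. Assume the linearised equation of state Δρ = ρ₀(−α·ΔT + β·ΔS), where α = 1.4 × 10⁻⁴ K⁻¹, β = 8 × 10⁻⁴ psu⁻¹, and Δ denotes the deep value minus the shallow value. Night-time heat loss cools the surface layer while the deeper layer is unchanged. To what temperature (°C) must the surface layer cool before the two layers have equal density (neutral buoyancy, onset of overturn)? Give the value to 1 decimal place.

Neutral buoyancy requires Δρ = 0, i.e. −α(T_deep − T_surf′) + β(S_deep − S_surf) = 0.
T_surf′ = T_deep − (β/α)·ΔS = 14.0 − (8 × 10⁻⁴/1.4 × 10⁻⁴)·(+0.85) = 9.143 °C.
Cooling required: 15.1 − (9.143) = 5.957 °C.

9.1 °C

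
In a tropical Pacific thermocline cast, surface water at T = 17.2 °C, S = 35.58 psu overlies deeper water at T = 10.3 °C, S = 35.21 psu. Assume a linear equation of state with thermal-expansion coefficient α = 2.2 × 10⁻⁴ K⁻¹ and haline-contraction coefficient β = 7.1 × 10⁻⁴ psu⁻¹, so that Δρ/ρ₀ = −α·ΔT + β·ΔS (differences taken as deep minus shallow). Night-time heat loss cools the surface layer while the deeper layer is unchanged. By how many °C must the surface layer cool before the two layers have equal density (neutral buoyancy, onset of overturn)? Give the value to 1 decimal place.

Neutral buoyancy requires Δρ = 0, i.e. −α(T_deep − T_surf′) + β(S_deep − S_surf) = 0.
T_surf′ = T_deep − (β/α)·ΔS = 10.3 − (7.1 × 10⁻⁴/2.2 × 10⁻⁴)·(-0.37) = 11.494 °C.
Cooling required: 17.2 − (11.494) = 5.706 °C.

5.7 °C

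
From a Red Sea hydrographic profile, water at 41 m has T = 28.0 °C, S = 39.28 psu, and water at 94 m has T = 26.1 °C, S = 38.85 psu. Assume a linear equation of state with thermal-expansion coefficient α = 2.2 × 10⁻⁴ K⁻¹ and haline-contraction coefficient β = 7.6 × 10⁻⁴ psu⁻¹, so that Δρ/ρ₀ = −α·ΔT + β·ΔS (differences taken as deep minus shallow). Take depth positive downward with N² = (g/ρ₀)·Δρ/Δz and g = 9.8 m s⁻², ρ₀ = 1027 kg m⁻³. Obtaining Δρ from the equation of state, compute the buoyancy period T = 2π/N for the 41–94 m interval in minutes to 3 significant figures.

ΔT = -1.9 K, ΔS = -0.43 psu (deep − shallow).
Δρ/ρ₀ = −αΔT + βΔS = 4.18 × 10⁻⁴ − 3.268 × 10⁻⁴ = 9.12 × 10⁻⁵, so Δρ ≈ 0.09366 kg m⁻³.
N² = (g/ρ₀)·Δρ/Δz = g·(Δρ/ρ₀)/Δz = 9.8 × 9.12 × 10⁻⁵ / 53 = 1.6863 × 10⁻⁵ s⁻².
N = √(1.6863 × 10⁻⁵) = 4.1065 × 10⁻³ rad s⁻¹ → T = 2π/N = 1.5301 × 10³ s = 25.502 min ≈ 25.5 min.

25.5 min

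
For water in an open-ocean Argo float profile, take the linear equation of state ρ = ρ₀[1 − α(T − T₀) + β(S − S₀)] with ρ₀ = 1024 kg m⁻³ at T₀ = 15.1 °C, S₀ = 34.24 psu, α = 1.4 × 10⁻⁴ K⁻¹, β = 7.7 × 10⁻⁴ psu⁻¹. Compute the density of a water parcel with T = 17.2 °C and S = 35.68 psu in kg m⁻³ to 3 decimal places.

T − T₀ = +2.1 K, S − S₀ = +1.44 psu.
Bracket = 1 − α·(+2.1) + β·(+1.44) = 1 + (8.148 × 10⁻⁴) = 1.0008148.
ρ = 1024 × 1.0008148 = 1024.834 kg m⁻³.

1024.834 kg m⁻³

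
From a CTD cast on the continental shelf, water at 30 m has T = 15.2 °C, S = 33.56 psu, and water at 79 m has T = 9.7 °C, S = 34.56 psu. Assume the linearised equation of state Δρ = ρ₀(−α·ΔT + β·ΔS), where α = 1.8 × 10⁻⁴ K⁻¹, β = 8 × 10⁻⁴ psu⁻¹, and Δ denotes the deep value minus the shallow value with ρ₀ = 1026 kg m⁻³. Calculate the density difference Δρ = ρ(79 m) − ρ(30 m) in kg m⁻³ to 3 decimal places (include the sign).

ΔT = -5.5 K, ΔS = +1.00 psu (deep − shallow).
Δρ/ρ₀ = −(1.8 × 10⁻⁴)(-5.5) + (8 × 10⁻⁴)(+1.00) = 1.79 × 10⁻³.
Δρ = 1026 × (1.79 × 10⁻³) = +1.837 kg m⁻³.
Positive Δρ: denser below, stable.

+1.837 kg m⁻³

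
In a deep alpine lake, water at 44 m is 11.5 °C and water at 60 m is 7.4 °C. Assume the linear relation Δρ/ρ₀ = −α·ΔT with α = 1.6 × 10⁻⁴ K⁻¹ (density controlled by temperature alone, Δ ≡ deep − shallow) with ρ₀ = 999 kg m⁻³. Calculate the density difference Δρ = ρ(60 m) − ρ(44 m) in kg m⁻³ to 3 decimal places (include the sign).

ΔT = -4.1 K, Δρ/ρ₀ = −αΔT = 6.56 × 10⁻⁴.
Δρ = 999 × (6.56 × 10⁻⁴) = +0.655 kg m⁻³.
Positive Δρ: denser below, stable.

+0.655 kg m⁻³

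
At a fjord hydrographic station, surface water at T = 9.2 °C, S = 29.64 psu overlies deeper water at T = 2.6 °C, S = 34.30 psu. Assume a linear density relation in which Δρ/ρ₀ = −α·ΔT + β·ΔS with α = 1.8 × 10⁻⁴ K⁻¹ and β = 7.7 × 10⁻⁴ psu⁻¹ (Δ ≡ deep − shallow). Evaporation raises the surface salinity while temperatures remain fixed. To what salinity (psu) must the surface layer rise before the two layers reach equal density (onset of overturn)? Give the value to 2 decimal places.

35.84 psu

Neutral buoyancy requires −α(T_deep − T_surf) + β(S_deep − S_surf′) = 0.
S_surf′ = S_deep − (α/β)·ΔT = 34.30 − (1.8 × 10⁻⁴/7.7 × 10⁻⁴)·(-6.6) = 35.8429 psu.
Increase required: 35.8429 − 29.64 = 6.2029 psu.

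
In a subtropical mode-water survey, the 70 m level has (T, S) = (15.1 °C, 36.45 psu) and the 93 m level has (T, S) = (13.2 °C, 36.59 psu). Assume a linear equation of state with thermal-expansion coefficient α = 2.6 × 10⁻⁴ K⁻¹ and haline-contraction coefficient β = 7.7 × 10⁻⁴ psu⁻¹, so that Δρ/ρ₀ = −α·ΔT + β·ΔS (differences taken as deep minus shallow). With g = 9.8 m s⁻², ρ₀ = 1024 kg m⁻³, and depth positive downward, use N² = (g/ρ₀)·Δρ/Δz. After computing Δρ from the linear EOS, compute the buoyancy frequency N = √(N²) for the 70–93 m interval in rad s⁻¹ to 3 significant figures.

0.0160 rad s⁻¹

ΔT = -1.9 K, ΔS = +0.14 psu (deep − shallow).
Δρ/ρ₀ = −αΔT + βΔS = 4.94 × 10⁻⁴ + 1.078 × 10⁻⁴ = 6.018 × 10⁻⁴, so Δρ ≈ 0.6162 kg m⁻³.
N² = (g/ρ₀)·Δρ/Δz = g·(Δρ/ρ₀)/Δz = 9.8 × 6.018 × 10⁻⁴ / 23 = 2.5642 × 10⁻⁴ s⁻².
N = √(2.5642 × 10⁻⁴) = 0.016013 rad s⁻¹ ≈ 0.0160 rad s⁻¹.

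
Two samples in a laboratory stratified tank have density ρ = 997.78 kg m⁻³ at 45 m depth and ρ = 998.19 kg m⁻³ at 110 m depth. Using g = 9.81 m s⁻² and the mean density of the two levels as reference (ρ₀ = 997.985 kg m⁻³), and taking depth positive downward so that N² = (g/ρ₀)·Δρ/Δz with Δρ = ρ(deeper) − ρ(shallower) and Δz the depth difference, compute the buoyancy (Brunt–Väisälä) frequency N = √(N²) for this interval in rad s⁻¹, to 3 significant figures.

Δρ = 998.19 − 997.78 = 0.41 kg m⁻³ over Δz = 110 − 45 = 65 m.
N² = (9.81/997.985) × (0.41/65) = 6.2003 × 10⁻⁵ s⁻².
N = √(6.2003 × 10⁻⁵) = 7.8742 × 10⁻³ rad s⁻¹ ≈ 7.87 × 10⁻³ rad s⁻¹.

7.87 × 10⁻³ rad s⁻¹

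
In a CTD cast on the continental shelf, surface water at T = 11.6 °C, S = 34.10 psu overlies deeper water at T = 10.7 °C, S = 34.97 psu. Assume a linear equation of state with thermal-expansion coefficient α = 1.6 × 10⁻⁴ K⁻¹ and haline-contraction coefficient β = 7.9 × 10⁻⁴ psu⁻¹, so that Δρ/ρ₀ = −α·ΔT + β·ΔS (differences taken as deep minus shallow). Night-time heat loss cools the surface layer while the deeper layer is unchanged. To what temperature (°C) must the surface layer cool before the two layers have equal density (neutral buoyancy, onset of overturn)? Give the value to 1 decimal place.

6.4 °C

Neutral buoyancy requires Δρ = 0, i.e. −α(T_deep − T_surf′) + β(S_deep − S_surf) = 0.
T_surf′ = T_deep − (β/α)·ΔS = 10.7 − (7.9 × 10⁻⁴/1.6 × 10⁻⁴)·(+0.87) = 6.404 °C.
Cooling required: 11.6 − (6.404) = 5.196 °C.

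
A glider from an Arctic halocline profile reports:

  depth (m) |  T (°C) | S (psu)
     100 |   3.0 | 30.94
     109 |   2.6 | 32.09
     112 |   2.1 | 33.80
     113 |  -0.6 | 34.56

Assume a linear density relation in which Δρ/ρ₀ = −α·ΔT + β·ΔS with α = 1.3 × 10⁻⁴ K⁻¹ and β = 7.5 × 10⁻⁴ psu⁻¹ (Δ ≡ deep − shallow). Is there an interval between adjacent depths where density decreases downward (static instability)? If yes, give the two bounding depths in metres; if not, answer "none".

Evaluate Δρ/ρ₀ = −αΔT + βΔS across each adjacent pair:
  100–109 m: −αΔT+βΔS = −(1.3 × 10⁻⁴)(-0.4)+(7.5 × 10⁻⁴)(+1.15) = 9.1 × 10⁻⁴ → stable
  109–112 m: −αΔT+βΔS = −(1.3 × 10⁻⁴)(-0.5)+(7.5 × 10⁻⁴)(+1.71) = 1.3 × 10⁻³ → stable
  112–113 m: −αΔT+βΔS = −(1.3 × 10⁻⁴)(-2.7)+(7.5 × 10⁻⁴)(+0.76) = 9.2 × 10⁻⁴ → stable
Every interval has Δρ > 0: the column is stably stratified throughout.

none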